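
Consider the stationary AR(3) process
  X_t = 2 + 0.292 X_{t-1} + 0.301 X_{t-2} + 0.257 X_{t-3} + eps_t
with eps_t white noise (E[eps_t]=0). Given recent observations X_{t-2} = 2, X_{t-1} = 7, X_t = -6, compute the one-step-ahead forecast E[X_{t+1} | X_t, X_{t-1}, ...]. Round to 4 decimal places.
E[X_{t+1} \mid \mathcal F_t] = 2.8690

For an AR(p) model X_t = c + sum_i phi_i X_{t-i} + eps_t, the
one-step-ahead conditional mean is
  E[X_{t+1} | X_t, ...] = c + sum_i phi_i X_{t+1-i}.
Substitute known values:
  E[X_{t+1} | ...] = 2 + (0.292) * (-6) + (0.301) * (7) + (0.257) * (2)
                   = 2.8690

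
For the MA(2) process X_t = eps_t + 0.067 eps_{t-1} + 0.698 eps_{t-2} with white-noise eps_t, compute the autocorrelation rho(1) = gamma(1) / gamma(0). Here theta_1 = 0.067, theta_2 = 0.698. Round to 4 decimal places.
\rho(1) = 0.0763

For an MA(q) process with theta_0 = 1, the autocovariance is
  gamma(k) = sigma^2 * sum_{i=0..q-k} theta_i * theta_{i+k},
and rho(k) = gamma(k) / gamma(0). Sigma^2 cancels.
  numerator   = (1)*(0.067) + (0.067)*(0.698) = 0.113766.
  denominator = (1)^2 + (0.067)^2 + (0.698)^2 = 1.491693.
  rho(1) = 0.113766 / 1.491693 = 0.0763.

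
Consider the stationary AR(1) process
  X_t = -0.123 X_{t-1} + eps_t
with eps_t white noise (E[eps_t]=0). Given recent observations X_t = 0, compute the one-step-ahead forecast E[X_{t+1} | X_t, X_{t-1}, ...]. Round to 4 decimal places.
E[X_{t+1} \mid \mathcal F_t] = 0.0000

For an AR(p) model X_t = c + sum_i phi_i X_{t-i} + eps_t, the
one-step-ahead conditional mean is
  E[X_{t+1} | X_t, ...] = c + sum_i phi_i X_{t+1-i}.
Substitute known values:
  E[X_{t+1} | ...] = (-0.123) * (0)
                   = 0.0000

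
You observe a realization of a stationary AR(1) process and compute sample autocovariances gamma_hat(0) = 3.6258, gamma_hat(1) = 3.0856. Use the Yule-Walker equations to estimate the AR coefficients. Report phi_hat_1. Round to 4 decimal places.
\hat\phi_{1} = 0.8510

The Yule-Walker equations for an AR(p) process read, in matrix form,
  Gamma_p phi = r_p,   with   (Gamma_p)_{ij} = gamma(|i - j|),
                       (r_p)_i = gamma(i),   i,j = 1..p.
Substitute the sample gammas (Toeplitz matrix and right-hand side of size 1):
  Gamma_p = [[3.6258]]
  r_p     = [3.0856]
With p = 1 this is the single equation gamma(0) phi_1 = gamma(1):
  phi_hat_1 = gamma(1) / gamma(0) = 3.0856 / 3.6258 = 0.8510.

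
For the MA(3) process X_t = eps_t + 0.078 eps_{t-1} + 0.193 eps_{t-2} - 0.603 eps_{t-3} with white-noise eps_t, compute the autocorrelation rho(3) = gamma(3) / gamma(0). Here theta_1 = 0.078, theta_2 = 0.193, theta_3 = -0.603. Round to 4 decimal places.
\rho(3) = -0.4286

For an MA(q) process with theta_0 = 1, the autocovariance is
  gamma(k) = sigma^2 * sum_{i=0..q-k} theta_i * theta_{i+k},
and rho(k) = gamma(k) / gamma(0). Sigma^2 cancels.
  numerator   = (1)*(-0.603) = -0.603.
  denominator = (1)^2 + (0.078)^2 + (0.193)^2 + (-0.603)^2 = 1.406942.
  rho(3) = -0.603 / 1.406942 = -0.4286.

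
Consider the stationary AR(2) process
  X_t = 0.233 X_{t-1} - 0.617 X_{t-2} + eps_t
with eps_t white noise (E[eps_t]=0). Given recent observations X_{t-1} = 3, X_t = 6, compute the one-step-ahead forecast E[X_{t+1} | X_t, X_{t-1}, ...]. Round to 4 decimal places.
E[X_{t+1} \mid \mathcal F_t] = -0.4530

For an AR(p) model X_t = c + sum_i phi_i X_{t-i} + eps_t, the
one-step-ahead conditional mean is
  E[X_{t+1} | X_t, ...] = c + sum_i phi_i X_{t+1-i}.
Substitute known values:
  E[X_{t+1} | ...] = (0.233) * (6) + (-0.617) * (3)
                   = -0.4530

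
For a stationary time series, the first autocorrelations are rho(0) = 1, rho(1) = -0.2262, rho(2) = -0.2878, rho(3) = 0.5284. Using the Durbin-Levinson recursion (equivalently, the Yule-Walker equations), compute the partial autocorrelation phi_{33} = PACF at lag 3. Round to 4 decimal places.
\phi_{33} = 0.4340

The PACF at lag k is phi_{kk}, the last component of the solution
to the Yule-Walker system G_k phi = r_k where
  (G_k)_{ij} = rho(|i - j|), (r_k)_i = rho(i), i,j = 1..k.
Equivalently, Durbin-Levinson gives phi_{kk} iteratively:
  phi_{11} = rho(1)
  phi_{kk} = [rho(k) - sum_{j=1..k-1} phi_{k-1,j} rho(k-j)]
            / [1 - sum_{j=1..k-1} phi_{k-1,j} rho(j)],
  phi_{k,j} = phi_{k-1,j} - phi_{kk} phi_{k-1,k-j},  j = 1..k-1.
Step k = 1:
  phi_11 = rho(1) = -0.2262.
Step k = 2:
  phi_22 = [rho(2) - phi_11 rho(1)] / [1 - phi_11 rho(1)] = [-0.2878 - (-0.2262)(-0.2262)] / [1 - (-0.2262)(-0.2262)]
         = -0.33896644 / 0.94883356 = -0.357245.
  Update: phi_21 = phi_11 - phi_22 phi_11 = -0.2262 - (-0.357245)(-0.2262) = -0.307009.
Step k = 3:
  phi_33 = [rho(3) - phi_21 rho(2) - phi_22 rho(1)] / [1 - phi_21 rho(1) - phi_22 rho(2)]
    numerator   = 0.5284 - (-0.307009)(-0.2878) - (-0.357245)(-0.2262) = 0.35923392
    denominator = 1 - (-0.307009)(-0.2262) - (-0.357245)(-0.2878) = 0.82773935
  phi_33 = 0.35923392 / 0.82773935 = 0.434.
Therefore phi_{33} = 0.4340.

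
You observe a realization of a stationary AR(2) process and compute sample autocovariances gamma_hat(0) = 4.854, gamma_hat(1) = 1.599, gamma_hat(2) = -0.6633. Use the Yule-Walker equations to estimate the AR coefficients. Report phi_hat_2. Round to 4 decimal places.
\hat\phi_{2} = -0.2750

The Yule-Walker equations for an AR(p) process read, in matrix form,
  Gamma_p phi = r_p,   with   (Gamma_p)_{ij} = gamma(|i - j|),
                       (r_p)_i = gamma(i),   i,j = 1..p.
Substitute the sample gammas (Toeplitz matrix and right-hand side of size 2):
  Gamma_p = [[4.854, 1.599], [1.599, 4.854]]
  r_p     = [1.599, -0.6633]
Written out:
  4.854 phi_1 + 1.599 phi_2 = 1.599
  1.599 phi_1 + 4.854 phi_2 = -0.6633
Solve by Cramer's rule:
  det = gamma(0)^2 - gamma(1)^2 = (4.854)^2 - (1.599)^2 = 23.561316 - 2.556801 = 21.004515
  phi_hat_1 = [gamma(1) gamma(0) - gamma(1) gamma(2)] / det = [(1.599)(4.854) - (1.599)(-0.6633)] / 21.004515 = 8.8221627 / 21.004515 = 0.42
  phi_hat_2 = [gamma(0) gamma(2) - gamma(1)^2] / det = [(4.854)(-0.6633) - (1.599)^2] / 21.004515 = -5.7764592 / 21.004515 = -0.275
So phi_hat = [0.4200, -0.2750].
Therefore phi_hat_2 = -0.2750.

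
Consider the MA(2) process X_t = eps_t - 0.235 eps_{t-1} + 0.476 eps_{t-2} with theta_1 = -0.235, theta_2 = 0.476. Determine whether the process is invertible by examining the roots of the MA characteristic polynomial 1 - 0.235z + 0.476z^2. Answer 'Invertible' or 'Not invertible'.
\text{Invertible}

The MA(q) characteristic polynomial is P(z) = 1 - 0.235z + 0.476z^2.
Invertibility requires all roots to lie outside the unit circle, i.e. |z| > 1 for every root.
Set 1 + (-0.235) z + (0.476) z^2 = 0, i.e. a z^2 + b z + c = 0 with a = 0.476, b = -0.235, c = 1.
Discriminant D = b^2 - 4ac = (-0.235)^2 - 4*(0.476)*1 = 0.055225 - (1.904) = -1.848775.
D < 0, so the roots are the complex-conjugate pair z = (-b +/- i sqrt(-D)) / (2a) = 0.2468 +/- 1.4283i.
For a conjugate pair |z|^2 = z * conj(z) = (product of roots) = c/a = 1/(0.476) = 2.10084, so |z| = sqrt(2.10084) = 1.4494 for both roots.
Moduli of all roots: 1.4494, 1.4494.
All moduli strictly greater than 1? Yes.
Verdict: Invertible.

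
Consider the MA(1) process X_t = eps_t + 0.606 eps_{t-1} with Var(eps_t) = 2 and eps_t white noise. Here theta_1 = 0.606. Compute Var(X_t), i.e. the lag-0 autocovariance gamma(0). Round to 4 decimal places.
\gamma(0) = 2.7345

For an MA(q) process X_t = eps_t + sum_i theta_i eps_{t-i} with
Var(eps_t) = sigma^2, the variance is
  gamma(0) = sigma^2 * (1 + sum_i theta_i^2).
  sum_i theta_i^2 = (0.606)^2 = 0.367236.
  gamma(0) = 2 * (1 + 0.367236) = 2 * 1.367236 = 2.734472, which rounds to 2.7345.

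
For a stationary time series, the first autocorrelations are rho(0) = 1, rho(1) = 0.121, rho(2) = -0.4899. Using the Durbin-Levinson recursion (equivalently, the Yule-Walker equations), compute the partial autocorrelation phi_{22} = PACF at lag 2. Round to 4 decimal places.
\phi_{22} = -0.5120

The PACF at lag k is phi_{kk}, the last component of the solution
to the Yule-Walker system G_k phi = r_k where
  (G_k)_{ij} = rho(|i - j|), (r_k)_i = rho(i), i,j = 1..k.
Equivalently, Durbin-Levinson gives phi_{kk} iteratively:
  phi_{11} = rho(1)
  phi_{kk} = [rho(k) - sum_{j=1..k-1} phi_{k-1,j} rho(k-j)]
            / [1 - sum_{j=1..k-1} phi_{k-1,j} rho(j)],
  phi_{k,j} = phi_{k-1,j} - phi_{kk} phi_{k-1,k-j},  j = 1..k-1.
Step k = 1:
  phi_11 = rho(1) = 0.121.
Step k = 2:
  phi_22 = [rho(2) - phi_11 rho(1)] / [1 - phi_11 rho(1)] = [-0.4899 - (0.121)(0.121)] / [1 - (0.121)(0.121)]
         = -0.504541 / 0.985359 = -0.512.
Therefore phi_{22} = -0.5120.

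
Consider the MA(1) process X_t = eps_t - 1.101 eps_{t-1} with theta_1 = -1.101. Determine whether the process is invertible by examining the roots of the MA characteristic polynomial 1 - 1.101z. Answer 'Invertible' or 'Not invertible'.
\text{Not invertible}

The MA(q) characteristic polynomial is P(z) = 1 - 1.101z.
Invertibility requires all roots to lie outside the unit circle, i.e. |z| > 1 for every root.
This is linear in z: 1 + (-1.101) z = 0  =>  z = -1/(-1.101) = 0.908265,  |z| = 0.908265.
Moduli of all roots: 0.9083.
All moduli strictly greater than 1? No.
Verdict: Not invertible.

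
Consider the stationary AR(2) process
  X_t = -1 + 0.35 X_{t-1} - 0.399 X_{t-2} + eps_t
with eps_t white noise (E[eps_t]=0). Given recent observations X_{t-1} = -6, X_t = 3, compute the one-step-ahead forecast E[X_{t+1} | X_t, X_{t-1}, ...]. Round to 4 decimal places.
E[X_{t+1} \mid \mathcal F_t] = 2.4440

For an AR(p) model X_t = c + sum_i phi_i X_{t-i} + eps_t, the
one-step-ahead conditional mean is
  E[X_{t+1} | X_t, ...] = c + sum_i phi_i X_{t+1-i}.
Substitute known values:
  E[X_{t+1} | ...] = -1 + (0.35) * (3) + (-0.399) * (-6)
                   = 2.4440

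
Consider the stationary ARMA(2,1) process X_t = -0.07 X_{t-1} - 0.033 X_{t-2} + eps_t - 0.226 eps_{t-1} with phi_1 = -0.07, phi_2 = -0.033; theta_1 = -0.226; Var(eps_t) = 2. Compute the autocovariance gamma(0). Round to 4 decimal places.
\gamma(0) = 2.1758

Multiply the model equation by X_{t-k} and take expectations. With theta_0 = psi_0 = 1 and psi_j the MA(infinity) weights, this gives
  gamma(k) - sum_i phi_i gamma(k-i) = c_k,
  c_k = sigma^2 * sum_{j=k..q} theta_j psi_{j-k}   (c_k = 0 for k > q),
using gamma(-m) = gamma(m).
psi-weights needed (psi_j = theta_j + sum_i phi_i psi_{j-i}):
  psi_1 = theta_1 + phi_1 = -0.226 + (-0.07) = -0.296
Right-hand sides:
  c_0 = sigma^2 (1 + theta_1 psi_1) = 2 * (1 + (-0.226)(-0.296)) = 2 * 1.066896 = 2.133792
  c_1 = sigma^2 theta_1 = 2 * (-0.226) = -0.452
  c_2 = 0
Equations for k = 0, 1, 2 (AR order 2, c_2 = 0):
  (E0) gamma(0) = phi_1 gamma(1) + phi_2 gamma(2) + c_0
  (E1) gamma(1) = phi_1 gamma(0) + phi_2 gamma(1) + c_1
  (E2) gamma(2) = phi_1 gamma(1) + phi_2 gamma(0)
From (E1): gamma(1) = A gamma(0) + B with
  A = phi_1 / (1 - phi_2) = -0.07 / 1.033 = -0.067764,   B = c_1 / (1 - phi_2) = -0.452 / 1.033 = -0.437561.
Insert (E2) into (E0): gamma(0) (1 - phi_2^2) = phi_1 (1 + phi_2) gamma(1) + c_0.
  phi_1 (1 + phi_2) = (-0.07)(0.967) = -0.06769,   1 - phi_2^2 = 0.998911.
Replace gamma(1) by A gamma(0) + B and collect gamma(0):
  gamma(0) [0.998911 - (-0.06769)(-0.067764)] = (-0.06769)(-0.437561) + 2.133792
  gamma(0) * 0.994324 = 2.16341
  gamma(0) = 2.16341 / 0.994324 = 2.17576.
Therefore gamma(0) = 2.1758 (to 4 decimal places).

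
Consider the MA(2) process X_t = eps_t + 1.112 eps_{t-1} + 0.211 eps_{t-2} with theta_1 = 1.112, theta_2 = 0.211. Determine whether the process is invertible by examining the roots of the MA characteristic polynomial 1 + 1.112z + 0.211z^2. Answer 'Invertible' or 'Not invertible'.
\text{Invertible}

The MA(q) characteristic polynomial is P(z) = 1 + 1.112z + 0.211z^2.
Invertibility requires all roots to lie outside the unit circle, i.e. |z| > 1 for every root.
Set 1 + (1.112) z + (0.211) z^2 = 0, i.e. a z^2 + b z + c = 0 with a = 0.211, b = 1.112, c = 1.
Discriminant D = b^2 - 4ac = (1.112)^2 - 4*(0.211)*1 = 1.236544 - (0.844) = 0.392544.
D >= 0, so the roots are real: z = (-b +/- sqrt(D)) / (2a) = (-1.112 +/- 0.626533) / (0.422).
  z_1 = (-1.112 + 0.626533) / (0.422) = -1.1504,   |z_1| = 1.1504.
  z_2 = (-1.112 - 0.626533) / (0.422) = -4.1197,   |z_2| = 4.1197.
Moduli of all roots: 1.1504, 4.1197.
All moduli strictly greater than 1? Yes.
Verdict: Invertible.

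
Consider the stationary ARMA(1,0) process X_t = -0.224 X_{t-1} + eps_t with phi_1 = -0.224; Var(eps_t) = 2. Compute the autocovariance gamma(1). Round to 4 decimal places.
\gamma(1) = -0.4717

Multiply the model equation by X_{t-k} and take expectations. With theta_0 = psi_0 = 1 and psi_j the MA(infinity) weights, this gives
  gamma(k) - sum_i phi_i gamma(k-i) = c_k,
  c_k = sigma^2 * sum_{j=k..q} theta_j psi_{j-k}   (c_k = 0 for k > q),
using gamma(-m) = gamma(m).
Pure AR (q = 0): c_0 = sigma^2 = 2, c_k = 0 for k >= 1.
Equations for k = 0 and k = 1 (AR order 1):
  gamma(0) = phi_1 gamma(1) + c_0
  gamma(1) = phi_1 gamma(0) + c_1
Substituting the second into the first: gamma(0) (1 - phi_1^2) = c_0 + phi_1 c_1, so
  gamma(0) = c_0 / (1 - phi_1^2) = 2 / (1 - (-0.224)^2) = 2 / 0.949824 = 2.105653.
  gamma(1) = phi_1 gamma(0) = (-0.224)(2.105653) = -0.471666.
Therefore gamma(1) = -0.4717 (to 4 decimal places).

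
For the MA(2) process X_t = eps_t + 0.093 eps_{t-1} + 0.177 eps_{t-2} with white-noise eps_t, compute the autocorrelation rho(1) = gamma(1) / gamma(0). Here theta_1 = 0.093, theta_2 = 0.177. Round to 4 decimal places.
\rho(1) = 0.1053

For an MA(q) process with theta_0 = 1, the autocovariance is
  gamma(k) = sigma^2 * sum_{i=0..q-k} theta_i * theta_{i+k},
and rho(k) = gamma(k) / gamma(0). Sigma^2 cancels.
  numerator   = (1)*(0.093) + (0.093)*(0.177) = 0.109461.
  denominator = (1)^2 + (0.093)^2 + (0.177)^2 = 1.039978.
  rho(1) = 0.109461 / 1.039978 = 0.1053.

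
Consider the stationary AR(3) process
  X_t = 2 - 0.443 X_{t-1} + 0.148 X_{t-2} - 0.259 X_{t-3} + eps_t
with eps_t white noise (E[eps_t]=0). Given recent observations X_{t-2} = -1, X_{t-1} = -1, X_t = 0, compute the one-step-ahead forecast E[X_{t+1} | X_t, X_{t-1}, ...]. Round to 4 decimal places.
E[X_{t+1} \mid \mathcal F_t] = 2.1110

For an AR(p) model X_t = c + sum_i phi_i X_{t-i} + eps_t, the
one-step-ahead conditional mean is
  E[X_{t+1} | X_t, ...] = c + sum_i phi_i X_{t+1-i}.
Substitute known values:
  E[X_{t+1} | ...] = 2 + (-0.443) * (0) + (0.148) * (-1) + (-0.259) * (-1)
                   = 2.1110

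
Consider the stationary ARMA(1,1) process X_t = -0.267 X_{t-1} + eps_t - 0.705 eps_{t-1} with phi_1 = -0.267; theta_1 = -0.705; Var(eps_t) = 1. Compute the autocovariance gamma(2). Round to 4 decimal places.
\gamma(2) = 0.3320

Multiply the model equation by X_{t-k} and take expectations. With theta_0 = psi_0 = 1 and psi_j the MA(infinity) weights, this gives
  gamma(k) - sum_i phi_i gamma(k-i) = c_k,
  c_k = sigma^2 * sum_{j=k..q} theta_j psi_{j-k}   (c_k = 0 for k > q),
using gamma(-m) = gamma(m).
psi-weights needed (psi_j = theta_j + sum_i phi_i psi_{j-i}):
  psi_1 = theta_1 + phi_1 = -0.705 + (-0.267) = -0.972
Right-hand sides:
  c_0 = sigma^2 (1 + theta_1 psi_1) = 1 * (1 + (-0.705)(-0.972)) = 1 * 1.68526 = 1.68526
  c_1 = sigma^2 theta_1 = 1 * (-0.705) = -0.705
  c_2 = 0
Equations for k = 0 and k = 1 (AR order 1):
  gamma(0) = phi_1 gamma(1) + c_0
  gamma(1) = phi_1 gamma(0) + c_1
Substituting the second into the first: gamma(0) (1 - phi_1^2) = c_0 + phi_1 c_1, so
  gamma(0) = (c_0 + phi_1 c_1) / (1 - phi_1^2) = (1.68526 + (-0.267)(-0.705)) / (1 - (-0.267)^2) = 1.873495 / 0.928711 = 2.017307.
  gamma(1) = phi_1 gamma(0) + c_1 = (-0.267)(2.017307) + (-0.705) = -1.243621.
For k = 2 (> q): gamma(2) = phi_1 gamma(1) = (-0.267)(-1.243621) = 0.332047.
Therefore gamma(2) = 0.3320 (to 4 decimal places).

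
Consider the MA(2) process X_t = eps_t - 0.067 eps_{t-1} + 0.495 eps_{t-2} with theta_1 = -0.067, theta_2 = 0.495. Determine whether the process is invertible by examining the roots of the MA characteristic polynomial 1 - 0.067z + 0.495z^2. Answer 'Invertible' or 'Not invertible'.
\text{Invertible}

The MA(q) characteristic polynomial is P(z) = 1 - 0.067z + 0.495z^2.
Invertibility requires all roots to lie outside the unit circle, i.e. |z| > 1 for every root.
Set 1 + (-0.067) z + (0.495) z^2 = 0, i.e. a z^2 + b z + c = 0 with a = 0.495, b = -0.067, c = 1.
Discriminant D = b^2 - 4ac = (-0.067)^2 - 4*(0.495)*1 = 0.004489 - (1.98) = -1.975511.
D < 0, so the roots are the complex-conjugate pair z = (-b +/- i sqrt(-D)) / (2a) = 0.0677 +/- 1.4197i.
For a conjugate pair |z|^2 = z * conj(z) = (product of roots) = c/a = 1/(0.495) = 2.020202, so |z| = sqrt(2.020202) = 1.4213 for both roots.
Moduli of all roots: 1.4213, 1.4213.
All moduli strictly greater than 1? Yes.
Verdict: Invertible.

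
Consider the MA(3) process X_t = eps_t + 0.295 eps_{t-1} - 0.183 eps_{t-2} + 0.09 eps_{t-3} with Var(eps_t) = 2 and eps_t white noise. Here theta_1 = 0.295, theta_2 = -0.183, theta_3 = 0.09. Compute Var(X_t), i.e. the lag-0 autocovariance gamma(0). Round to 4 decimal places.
\gamma(0) = 2.2572

For an MA(q) process X_t = eps_t + sum_i theta_i eps_{t-i} with
Var(eps_t) = sigma^2, the variance is
  gamma(0) = sigma^2 * (1 + sum_i theta_i^2).
  sum_i theta_i^2 = (0.295)^2 + (-0.183)^2 + (0.09)^2 = 0.087025 + 0.033489 + 0.0081 = 0.128614.
  gamma(0) = 2 * (1 + 0.128614) = 2 * 1.128614 = 2.257228, which rounds to 2.2572.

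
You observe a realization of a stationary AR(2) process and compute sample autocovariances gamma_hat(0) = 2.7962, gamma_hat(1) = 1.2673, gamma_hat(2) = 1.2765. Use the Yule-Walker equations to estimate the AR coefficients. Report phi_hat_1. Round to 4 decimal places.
\hat\phi_{1} = 0.3100

The Yule-Walker equations for an AR(p) process read, in matrix form,
  Gamma_p phi = r_p,   with   (Gamma_p)_{ij} = gamma(|i - j|),
                       (r_p)_i = gamma(i),   i,j = 1..p.
Substitute the sample gammas (Toeplitz matrix and right-hand side of size 2):
  Gamma_p = [[2.7962, 1.2673], [1.2673, 2.7962]]
  r_p     = [1.2673, 1.2765]
Written out:
  2.7962 phi_1 + 1.2673 phi_2 = 1.2673
  1.2673 phi_1 + 2.7962 phi_2 = 1.2765
Solve by Cramer's rule:
  det = gamma(0)^2 - gamma(1)^2 = (2.7962)^2 - (1.2673)^2 = 7.81873444 - 1.60604929 = 6.21268515
  phi_hat_1 = [gamma(1) gamma(0) - gamma(1) gamma(2)] / det = [(1.2673)(2.7962) - (1.2673)(1.2765)] / 6.21268515 = 1.92591581 / 6.21268515 = 0.31
  phi_hat_2 = [gamma(0) gamma(2) - gamma(1)^2] / det = [(2.7962)(1.2765) - (1.2673)^2] / 6.21268515 = 1.96330001 / 6.21268515 = 0.316
So phi_hat = [0.3100, 0.3160].
Therefore phi_hat_1 = 0.3100.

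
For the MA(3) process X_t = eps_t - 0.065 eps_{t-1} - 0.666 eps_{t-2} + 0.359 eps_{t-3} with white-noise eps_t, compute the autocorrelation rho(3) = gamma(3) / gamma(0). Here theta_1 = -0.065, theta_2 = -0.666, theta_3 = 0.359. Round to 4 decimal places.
\rho(3) = 0.2277

For an MA(q) process with theta_0 = 1, the autocovariance is
  gamma(k) = sigma^2 * sum_{i=0..q-k} theta_i * theta_{i+k},
and rho(k) = gamma(k) / gamma(0). Sigma^2 cancels.
  numerator   = (1)*(0.359) = 0.359.
  denominator = (1)^2 + (-0.065)^2 + (-0.666)^2 + (0.359)^2 = 1.576662.
  rho(3) = 0.359 / 1.576662 = 0.2277.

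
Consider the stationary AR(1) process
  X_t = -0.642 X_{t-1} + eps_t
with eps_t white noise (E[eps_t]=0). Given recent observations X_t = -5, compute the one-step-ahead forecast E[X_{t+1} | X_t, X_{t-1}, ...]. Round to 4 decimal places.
E[X_{t+1} \mid \mathcal F_t] = 3.2100

For an AR(p) model X_t = c + sum_i phi_i X_{t-i} + eps_t, the
one-step-ahead conditional mean is
  E[X_{t+1} | X_t, ...] = c + sum_i phi_i X_{t+1-i}.
Substitute known values:
  E[X_{t+1} | ...] = (-0.642) * (-5)
                   = 3.2100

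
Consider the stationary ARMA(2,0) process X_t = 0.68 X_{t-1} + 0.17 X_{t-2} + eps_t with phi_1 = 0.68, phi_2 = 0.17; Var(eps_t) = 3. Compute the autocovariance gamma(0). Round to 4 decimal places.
\gamma(0) = 9.3960

Multiply the model equation by X_{t-k} and take expectations. With theta_0 = psi_0 = 1 and psi_j the MA(infinity) weights, this gives
  gamma(k) - sum_i phi_i gamma(k-i) = c_k,
  c_k = sigma^2 * sum_{j=k..q} theta_j psi_{j-k}   (c_k = 0 for k > q),
using gamma(-m) = gamma(m).
Pure AR (q = 0): c_0 = sigma^2 = 3, c_k = 0 for k >= 1.
Equations for k = 0, 1, 2 (AR order 2, c_2 = 0):
  (E0) gamma(0) = phi_1 gamma(1) + phi_2 gamma(2) + c_0
  (E1) gamma(1) = phi_1 gamma(0) + phi_2 gamma(1) + c_1
  (E2) gamma(2) = phi_1 gamma(1) + phi_2 gamma(0)
From (E1): gamma(1) = A gamma(0) + B with
  A = phi_1 / (1 - phi_2) = 0.68 / 0.83 = 0.819277,   B = c_1 / (1 - phi_2) = 0 / 0.83 = 0.
Insert (E2) into (E0): gamma(0) (1 - phi_2^2) = phi_1 (1 + phi_2) gamma(1) + c_0.
  phi_1 (1 + phi_2) = (0.68)(1.17) = 0.7956,   1 - phi_2^2 = 0.9711.
Replace gamma(1) by A gamma(0) + B and collect gamma(0):
  gamma(0) [0.9711 - (0.7956)(0.819277)] = c_0 = 3
  gamma(0) * 0.319283 = 3
  gamma(0) = 3 / 0.319283 = 9.396049.
Therefore gamma(0) = 9.3960 (to 4 decimal places).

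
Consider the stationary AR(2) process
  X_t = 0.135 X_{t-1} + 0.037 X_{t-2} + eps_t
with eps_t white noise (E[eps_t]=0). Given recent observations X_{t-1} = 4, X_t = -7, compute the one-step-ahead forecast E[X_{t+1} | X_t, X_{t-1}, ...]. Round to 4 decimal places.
E[X_{t+1} \mid \mathcal F_t] = -0.7970

For an AR(p) model X_t = c + sum_i phi_i X_{t-i} + eps_t, the
one-step-ahead conditional mean is
  E[X_{t+1} | X_t, ...] = c + sum_i phi_i X_{t+1-i}.
Substitute known values:
  E[X_{t+1} | ...] = (0.135) * (-7) + (0.037) * (4)
                   = -0.7970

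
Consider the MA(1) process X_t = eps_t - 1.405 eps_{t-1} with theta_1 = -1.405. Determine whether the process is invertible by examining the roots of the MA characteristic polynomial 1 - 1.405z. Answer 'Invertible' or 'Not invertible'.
\text{Not invertible}

The MA(q) characteristic polynomial is P(z) = 1 - 1.405z.
Invertibility requires all roots to lie outside the unit circle, i.e. |z| > 1 for every root.
This is linear in z: 1 + (-1.405) z = 0  =>  z = -1/(-1.405) = 0.711744,  |z| = 0.711744.
Moduli of all roots: 0.7117.
All moduli strictly greater than 1? No.
Verdict: Not invertible.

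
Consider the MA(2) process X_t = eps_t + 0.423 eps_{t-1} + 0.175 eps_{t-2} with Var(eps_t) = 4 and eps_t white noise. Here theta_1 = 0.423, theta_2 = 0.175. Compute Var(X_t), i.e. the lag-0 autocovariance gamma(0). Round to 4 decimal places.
\gamma(0) = 4.8382

For an MA(q) process X_t = eps_t + sum_i theta_i eps_{t-i} with
Var(eps_t) = sigma^2, the variance is
  gamma(0) = sigma^2 * (1 + sum_i theta_i^2).
  sum_i theta_i^2 = (0.423)^2 + (0.175)^2 = 0.178929 + 0.030625 = 0.209554.
  gamma(0) = 4 * (1 + 0.209554) = 4 * 1.209554 = 4.838216, which rounds to 4.8382.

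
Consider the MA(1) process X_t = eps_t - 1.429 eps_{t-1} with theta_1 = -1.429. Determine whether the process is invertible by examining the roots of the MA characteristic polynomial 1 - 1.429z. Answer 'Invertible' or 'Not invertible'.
\text{Not invertible}

The MA(q) characteristic polynomial is P(z) = 1 - 1.429z.
Invertibility requires all roots to lie outside the unit circle, i.e. |z| > 1 for every root.
This is linear in z: 1 + (-1.429) z = 0  =>  z = -1/(-1.429) = 0.69979,  |z| = 0.69979.
Moduli of all roots: 0.6998.
All moduli strictly greater than 1? No.
Verdict: Not invertible.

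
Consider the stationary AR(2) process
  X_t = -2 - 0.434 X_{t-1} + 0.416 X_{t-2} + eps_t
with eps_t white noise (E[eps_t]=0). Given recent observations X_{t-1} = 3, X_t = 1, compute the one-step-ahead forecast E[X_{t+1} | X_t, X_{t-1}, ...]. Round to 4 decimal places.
E[X_{t+1} \mid \mathcal F_t] = -1.1860

For an AR(p) model X_t = c + sum_i phi_i X_{t-i} + eps_t, the
one-step-ahead conditional mean is
  E[X_{t+1} | X_t, ...] = c + sum_i phi_i X_{t+1-i}.
Substitute known values:
  E[X_{t+1} | ...] = -2 + (-0.434) * (1) + (0.416) * (3)
                   = -1.1860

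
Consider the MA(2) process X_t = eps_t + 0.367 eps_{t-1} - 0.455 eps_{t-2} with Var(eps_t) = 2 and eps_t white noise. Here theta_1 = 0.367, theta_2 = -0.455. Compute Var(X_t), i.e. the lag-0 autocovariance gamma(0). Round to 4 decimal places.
\gamma(0) = 2.6834

For an MA(q) process X_t = eps_t + sum_i theta_i eps_{t-i} with
Var(eps_t) = sigma^2, the variance is
  gamma(0) = sigma^2 * (1 + sum_i theta_i^2).
  sum_i theta_i^2 = (0.367)^2 + (-0.455)^2 = 0.134689 + 0.207025 = 0.341714.
  gamma(0) = 2 * (1 + 0.341714) = 2 * 1.341714 = 2.683428, which rounds to 2.6834.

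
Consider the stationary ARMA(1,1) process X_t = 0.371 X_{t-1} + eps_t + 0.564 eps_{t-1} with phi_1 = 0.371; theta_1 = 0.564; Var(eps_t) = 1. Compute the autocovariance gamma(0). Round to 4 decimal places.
\gamma(0) = 2.0138

Multiply the model equation by X_{t-k} and take expectations. With theta_0 = psi_0 = 1 and psi_j the MA(infinity) weights, this gives
  gamma(k) - sum_i phi_i gamma(k-i) = c_k,
  c_k = sigma^2 * sum_{j=k..q} theta_j psi_{j-k}   (c_k = 0 for k > q),
using gamma(-m) = gamma(m).
psi-weights needed (psi_j = theta_j + sum_i phi_i psi_{j-i}):
  psi_1 = theta_1 + phi_1 = 0.564 + (0.371) = 0.935
Right-hand sides:
  c_0 = sigma^2 (1 + theta_1 psi_1) = 1 * (1 + (0.564)(0.935)) = 1 * 1.52734 = 1.52734
  c_1 = sigma^2 theta_1 = 1 * (0.564) = 0.564
  c_2 = 0
Equations for k = 0 and k = 1 (AR order 1):
  gamma(0) = phi_1 gamma(1) + c_0
  gamma(1) = phi_1 gamma(0) + c_1
Substituting the second into the first: gamma(0) (1 - phi_1^2) = c_0 + phi_1 c_1, so
  gamma(0) = (c_0 + phi_1 c_1) / (1 - phi_1^2) = (1.52734 + (0.371)(0.564)) / (1 - (0.371)^2) = 1.736584 / 0.862359 = 2.01376.
Therefore gamma(0) = 2.0138 (to 4 decimal places).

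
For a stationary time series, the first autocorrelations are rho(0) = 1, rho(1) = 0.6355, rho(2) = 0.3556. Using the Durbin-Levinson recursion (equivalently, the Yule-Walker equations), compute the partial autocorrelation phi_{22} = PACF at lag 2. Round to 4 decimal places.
\phi_{22} = -0.0810

The PACF at lag k is phi_{kk}, the last component of the solution
to the Yule-Walker system G_k phi = r_k where
  (G_k)_{ij} = rho(|i - j|), (r_k)_i = rho(i), i,j = 1..k.
Equivalently, Durbin-Levinson gives phi_{kk} iteratively:
  phi_{11} = rho(1)
  phi_{kk} = [rho(k) - sum_{j=1..k-1} phi_{k-1,j} rho(k-j)]
            / [1 - sum_{j=1..k-1} phi_{k-1,j} rho(j)],
  phi_{k,j} = phi_{k-1,j} - phi_{kk} phi_{k-1,k-j},  j = 1..k-1.
Step k = 1:
  phi_11 = rho(1) = 0.6355.
Step k = 2:
  phi_22 = [rho(2) - phi_11 rho(1)] / [1 - phi_11 rho(1)] = [0.3556 - (0.6355)(0.6355)] / [1 - (0.6355)(0.6355)]
         = -0.04826025 / 0.59613975 = -0.081.
Therefore phi_{22} = -0.0810.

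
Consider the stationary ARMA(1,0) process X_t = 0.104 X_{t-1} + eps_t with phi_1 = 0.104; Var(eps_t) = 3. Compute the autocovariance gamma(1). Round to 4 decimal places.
\gamma(1) = 0.3154

Multiply the model equation by X_{t-k} and take expectations. With theta_0 = psi_0 = 1 and psi_j the MA(infinity) weights, this gives
  gamma(k) - sum_i phi_i gamma(k-i) = c_k,
  c_k = sigma^2 * sum_{j=k..q} theta_j psi_{j-k}   (c_k = 0 for k > q),
using gamma(-m) = gamma(m).
Pure AR (q = 0): c_0 = sigma^2 = 3, c_k = 0 for k >= 1.
Equations for k = 0 and k = 1 (AR order 1):
  gamma(0) = phi_1 gamma(1) + c_0
  gamma(1) = phi_1 gamma(0) + c_1
Substituting the second into the first: gamma(0) (1 - phi_1^2) = c_0 + phi_1 c_1, so
  gamma(0) = c_0 / (1 - phi_1^2) = 3 / (1 - (0.104)^2) = 3 / 0.989184 = 3.032803.
  gamma(1) = phi_1 gamma(0) = (0.104)(3.032803) = 0.315411.
Therefore gamma(1) = 0.3154 (to 4 decimal places).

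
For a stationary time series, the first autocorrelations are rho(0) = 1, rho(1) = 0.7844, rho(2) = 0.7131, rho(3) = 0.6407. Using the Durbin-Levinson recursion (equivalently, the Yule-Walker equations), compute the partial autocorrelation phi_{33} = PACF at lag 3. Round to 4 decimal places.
\phi_{33} = 0.0670

The PACF at lag k is phi_{kk}, the last component of the solution
to the Yule-Walker system G_k phi = r_k where
  (G_k)_{ij} = rho(|i - j|), (r_k)_i = rho(i), i,j = 1..k.
Equivalently, Durbin-Levinson gives phi_{kk} iteratively:
  phi_{11} = rho(1)
  phi_{kk} = [rho(k) - sum_{j=1..k-1} phi_{k-1,j} rho(k-j)]
            / [1 - sum_{j=1..k-1} phi_{k-1,j} rho(j)],
  phi_{k,j} = phi_{k-1,j} - phi_{kk} phi_{k-1,k-j},  j = 1..k-1.
Step k = 1:
  phi_11 = rho(1) = 0.7844.
Step k = 2:
  phi_22 = [rho(2) - phi_11 rho(1)] / [1 - phi_11 rho(1)] = [0.7131 - (0.7844)(0.7844)] / [1 - (0.7844)(0.7844)]
         = 0.09781664 / 0.38471664 = 0.254256.
  Update: phi_21 = phi_11 - phi_22 phi_11 = 0.7844 - (0.254256)(0.7844) = 0.584961.
Step k = 3:
  phi_33 = [rho(3) - phi_21 rho(2) - phi_22 rho(1)] / [1 - phi_21 rho(1) - phi_22 rho(2)]
    numerator   = 0.6407 - (0.584961)(0.7131) - (0.254256)(0.7844) = 0.02412541
    denominator = 1 - (0.584961)(0.7844) - (0.254256)(0.7131) = 0.35984614
  phi_33 = 0.02412541 / 0.35984614 = 0.067.
Therefore phi_{33} = 0.0670.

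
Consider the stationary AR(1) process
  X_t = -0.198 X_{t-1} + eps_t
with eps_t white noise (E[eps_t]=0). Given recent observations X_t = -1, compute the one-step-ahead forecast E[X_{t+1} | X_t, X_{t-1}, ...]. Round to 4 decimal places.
E[X_{t+1} \mid \mathcal F_t] = 0.1980

For an AR(p) model X_t = c + sum_i phi_i X_{t-i} + eps_t, the
one-step-ahead conditional mean is
  E[X_{t+1} | X_t, ...] = c + sum_i phi_i X_{t+1-i}.
Substitute known values:
  E[X_{t+1} | ...] = (-0.198) * (-1)
                   = 0.1980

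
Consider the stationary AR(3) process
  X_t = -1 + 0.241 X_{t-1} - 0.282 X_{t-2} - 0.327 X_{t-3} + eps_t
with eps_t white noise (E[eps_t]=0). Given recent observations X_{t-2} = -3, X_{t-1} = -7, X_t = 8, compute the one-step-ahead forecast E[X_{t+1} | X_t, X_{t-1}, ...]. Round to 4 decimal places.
E[X_{t+1} \mid \mathcal F_t] = 3.8830

For an AR(p) model X_t = c + sum_i phi_i X_{t-i} + eps_t, the
one-step-ahead conditional mean is
  E[X_{t+1} | X_t, ...] = c + sum_i phi_i X_{t+1-i}.
Substitute known values:
  E[X_{t+1} | ...] = -1 + (0.241) * (8) + (-0.282) * (-7) + (-0.327) * (-3)
                   = 3.8830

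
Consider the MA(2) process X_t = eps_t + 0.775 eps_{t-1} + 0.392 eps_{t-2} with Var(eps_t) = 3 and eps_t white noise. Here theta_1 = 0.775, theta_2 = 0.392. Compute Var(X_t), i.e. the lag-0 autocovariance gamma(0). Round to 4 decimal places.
\gamma(0) = 5.2629

For an MA(q) process X_t = eps_t + sum_i theta_i eps_{t-i} with
Var(eps_t) = sigma^2, the variance is
  gamma(0) = sigma^2 * (1 + sum_i theta_i^2).
  sum_i theta_i^2 = (0.775)^2 + (0.392)^2 = 0.600625 + 0.153664 = 0.754289.
  gamma(0) = 3 * (1 + 0.754289) = 3 * 1.754289 = 5.262867, which rounds to 5.2629.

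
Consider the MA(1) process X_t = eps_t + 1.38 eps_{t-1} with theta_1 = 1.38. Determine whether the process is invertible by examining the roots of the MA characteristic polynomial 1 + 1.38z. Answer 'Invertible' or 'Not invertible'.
\text{Not invertible}

The MA(q) characteristic polynomial is P(z) = 1 + 1.38z.
Invertibility requires all roots to lie outside the unit circle, i.e. |z| > 1 for every root.
This is linear in z: 1 + (1.38) z = 0  =>  z = -1/(1.38) = -0.724638,  |z| = 0.724638.
Moduli of all roots: 0.7246.
All moduli strictly greater than 1? No.
Verdict: Not invertible.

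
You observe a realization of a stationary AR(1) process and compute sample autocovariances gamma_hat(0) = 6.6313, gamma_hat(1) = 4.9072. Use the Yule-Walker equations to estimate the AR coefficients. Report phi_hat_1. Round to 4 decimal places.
\hat\phi_{1} = 0.7400

The Yule-Walker equations for an AR(p) process read, in matrix form,
  Gamma_p phi = r_p,   with   (Gamma_p)_{ij} = gamma(|i - j|),
                       (r_p)_i = gamma(i),   i,j = 1..p.
Substitute the sample gammas (Toeplitz matrix and right-hand side of size 1):
  Gamma_p = [[6.6313]]
  r_p     = [4.9072]
With p = 1 this is the single equation gamma(0) phi_1 = gamma(1):
  phi_hat_1 = gamma(1) / gamma(0) = 4.9072 / 6.6313 = 0.7400.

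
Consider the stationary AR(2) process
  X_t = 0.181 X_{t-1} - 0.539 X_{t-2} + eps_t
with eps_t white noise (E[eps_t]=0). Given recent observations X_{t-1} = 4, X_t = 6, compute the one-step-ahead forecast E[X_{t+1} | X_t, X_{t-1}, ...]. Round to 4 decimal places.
E[X_{t+1} \mid \mathcal F_t] = -1.0700

For an AR(p) model X_t = c + sum_i phi_i X_{t-i} + eps_t, the
one-step-ahead conditional mean is
  E[X_{t+1} | X_t, ...] = c + sum_i phi_i X_{t+1-i}.
Substitute known values:
  E[X_{t+1} | ...] = (0.181) * (6) + (-0.539) * (4)
                   = -1.0700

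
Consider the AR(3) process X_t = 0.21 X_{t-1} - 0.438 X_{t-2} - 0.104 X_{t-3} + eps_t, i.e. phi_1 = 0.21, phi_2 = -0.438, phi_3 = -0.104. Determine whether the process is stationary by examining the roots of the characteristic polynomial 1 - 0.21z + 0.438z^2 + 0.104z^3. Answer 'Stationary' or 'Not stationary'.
\text{Stationary}

The AR(p) characteristic polynomial is P(z) = 1 - 0.21z + 0.438z^2 + 0.104z^3.
Stationarity requires all roots to lie outside the unit circle, i.e. |z| > 1 for every root.
Degree 3: look for a simple real root z0 first, then factor out (1 - z/z0) and solve the remaining quadratic.
Testing z0 = -5: P(-5) = 1 + (-0.21)(-5) + (0.438)(-5)^2 + (0.104)(-5)^3
  = 1 + (1.05) + (10.95) + (-13) = 0.  So z_0 = -5 is a root, |z_0| = 5.
Divide out the factor (1 + 0.2 z) = (1 - z/z0) (since 1/z0 = -0.2):
  P(z) = (1 + 0.2 z)(1 + (-0.41) z + (0.52) z^2)
  [check: z-coef -0.41 - (-0.2) = -0.21; z^2-coef 0.52 - (-0.2)(-0.41) = 0.438; z^3-coef -(-0.2)(0.52) = 0.104.]
Remaining roots from the quadratic factor 1 + (-0.41) z + (0.52) z^2:
  Set 1 + (-0.41) z + (0.52) z^2 = 0, i.e. a z^2 + b z + c = 0 with a = 0.52, b = -0.41, c = 1.
  Discriminant D = b^2 - 4ac = (-0.41)^2 - 4*(0.52)*1 = 0.1681 - (2.08) = -1.9119.
  D < 0, so the roots are the complex-conjugate pair z = (-b +/- i sqrt(-D)) / (2a) = 0.3942 +/- 1.3295i.
  For a conjugate pair |z|^2 = z * conj(z) = (product of roots) = c/a = 1/(0.52) = 1.923077, so |z| = sqrt(1.923077) = 1.3868 for both roots.
Moduli of all roots: 5.0000, 1.3868, 1.3868.
All moduli strictly greater than 1? Yes.
Verdict: Stationary.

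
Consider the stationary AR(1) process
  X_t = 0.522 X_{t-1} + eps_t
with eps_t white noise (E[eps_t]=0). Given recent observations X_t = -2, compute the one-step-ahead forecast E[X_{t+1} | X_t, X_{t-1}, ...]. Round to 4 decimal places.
E[X_{t+1} \mid \mathcal F_t] = -1.0440

For an AR(p) model X_t = c + sum_i phi_i X_{t-i} + eps_t, the
one-step-ahead conditional mean is
  E[X_{t+1} | X_t, ...] = c + sum_i phi_i X_{t+1-i}.
Substitute known values:
  E[X_{t+1} | ...] = (0.522) * (-2)
                   = -1.0440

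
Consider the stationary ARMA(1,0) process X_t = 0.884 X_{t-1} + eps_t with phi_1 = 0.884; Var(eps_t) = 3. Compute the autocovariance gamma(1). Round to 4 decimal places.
\gamma(1) = 12.1349

Multiply the model equation by X_{t-k} and take expectations. With theta_0 = psi_0 = 1 and psi_j the MA(infinity) weights, this gives
  gamma(k) - sum_i phi_i gamma(k-i) = c_k,
  c_k = sigma^2 * sum_{j=k..q} theta_j psi_{j-k}   (c_k = 0 for k > q),
using gamma(-m) = gamma(m).
Pure AR (q = 0): c_0 = sigma^2 = 3, c_k = 0 for k >= 1.
Equations for k = 0 and k = 1 (AR order 1):
  gamma(0) = phi_1 gamma(1) + c_0
  gamma(1) = phi_1 gamma(0) + c_1
Substituting the second into the first: gamma(0) (1 - phi_1^2) = c_0 + phi_1 c_1, so
  gamma(0) = c_0 / (1 - phi_1^2) = 3 / (1 - (0.884)^2) = 3 / 0.218544 = 13.727213.
  gamma(1) = phi_1 gamma(0) = (0.884)(13.727213) = 12.134856.
Therefore gamma(1) = 12.1349 (to 4 decimal places).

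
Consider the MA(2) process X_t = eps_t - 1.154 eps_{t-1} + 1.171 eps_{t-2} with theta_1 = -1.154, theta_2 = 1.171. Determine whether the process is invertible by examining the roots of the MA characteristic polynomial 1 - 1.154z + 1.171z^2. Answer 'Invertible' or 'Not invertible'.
\text{Not invertible}

The MA(q) characteristic polynomial is P(z) = 1 - 1.154z + 1.171z^2.
Invertibility requires all roots to lie outside the unit circle, i.e. |z| > 1 for every root.
Set 1 + (-1.154) z + (1.171) z^2 = 0, i.e. a z^2 + b z + c = 0 with a = 1.171, b = -1.154, c = 1.
Discriminant D = b^2 - 4ac = (-1.154)^2 - 4*(1.171)*1 = 1.331716 - (4.684) = -3.352284.
D < 0, so the roots are the complex-conjugate pair z = (-b +/- i sqrt(-D)) / (2a) = 0.4927 +/- 0.7818i.
For a conjugate pair |z|^2 = z * conj(z) = (product of roots) = c/a = 1/(1.171) = 0.853971, so |z| = sqrt(0.853971) = 0.9241 for both roots.
Moduli of all roots: 0.9241, 0.9241.
All moduli strictly greater than 1? No.
Verdict: Not invertible.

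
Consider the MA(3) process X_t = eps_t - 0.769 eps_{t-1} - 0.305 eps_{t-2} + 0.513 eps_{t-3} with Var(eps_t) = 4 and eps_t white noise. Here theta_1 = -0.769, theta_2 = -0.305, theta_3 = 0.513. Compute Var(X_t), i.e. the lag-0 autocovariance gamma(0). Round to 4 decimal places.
\gamma(0) = 7.7902

For an MA(q) process X_t = eps_t + sum_i theta_i eps_{t-i} with
Var(eps_t) = sigma^2, the variance is
  gamma(0) = sigma^2 * (1 + sum_i theta_i^2).
  sum_i theta_i^2 = (-0.769)^2 + (-0.305)^2 + (0.513)^2 = 0.591361 + 0.093025 + 0.263169 = 0.947555.
  gamma(0) = 4 * (1 + 0.947555) = 4 * 1.947555 = 7.79022, which rounds to 7.7902.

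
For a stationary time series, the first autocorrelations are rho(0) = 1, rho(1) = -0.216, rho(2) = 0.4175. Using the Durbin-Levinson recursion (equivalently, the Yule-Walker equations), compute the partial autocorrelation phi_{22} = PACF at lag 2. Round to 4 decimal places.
\phi_{22} = 0.3890

The PACF at lag k is phi_{kk}, the last component of the solution
to the Yule-Walker system G_k phi = r_k where
  (G_k)_{ij} = rho(|i - j|), (r_k)_i = rho(i), i,j = 1..k.
Equivalently, Durbin-Levinson gives phi_{kk} iteratively:
  phi_{11} = rho(1)
  phi_{kk} = [rho(k) - sum_{j=1..k-1} phi_{k-1,j} rho(k-j)]
            / [1 - sum_{j=1..k-1} phi_{k-1,j} rho(j)],
  phi_{k,j} = phi_{k-1,j} - phi_{kk} phi_{k-1,k-j},  j = 1..k-1.
Step k = 1:
  phi_11 = rho(1) = -0.216.
Step k = 2:
  phi_22 = [rho(2) - phi_11 rho(1)] / [1 - phi_11 rho(1)] = [0.4175 - (-0.216)(-0.216)] / [1 - (-0.216)(-0.216)]
         = 0.370844 / 0.953344 = 0.389.
Therefore phi_{22} = 0.3890.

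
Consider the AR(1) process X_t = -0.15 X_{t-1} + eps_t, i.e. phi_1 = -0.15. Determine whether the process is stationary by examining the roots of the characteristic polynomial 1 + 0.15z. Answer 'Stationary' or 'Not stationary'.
\text{Stationary}

The AR(p) characteristic polynomial is P(z) = 1 + 0.15z.
Stationarity requires all roots to lie outside the unit circle, i.e. |z| > 1 for every root.
This is linear in z: 1 + (0.15) z = 0  =>  z = -1/(0.15) = -6.666667,  |z| = 6.666667.
Moduli of all roots: 6.6667.
All moduli strictly greater than 1? Yes.
Verdict: Stationary.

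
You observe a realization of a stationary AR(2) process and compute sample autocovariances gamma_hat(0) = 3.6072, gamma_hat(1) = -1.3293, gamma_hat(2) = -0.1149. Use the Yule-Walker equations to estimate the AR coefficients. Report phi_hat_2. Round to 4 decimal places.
\hat\phi_{2} = -0.1940

The Yule-Walker equations for an AR(p) process read, in matrix form,
  Gamma_p phi = r_p,   with   (Gamma_p)_{ij} = gamma(|i - j|),
                       (r_p)_i = gamma(i),   i,j = 1..p.
Substitute the sample gammas (Toeplitz matrix and right-hand side of size 2):
  Gamma_p = [[3.6072, -1.3293], [-1.3293, 3.6072]]
  r_p     = [-1.3293, -0.1149]
Written out:
  3.6072 phi_1 - 1.3293 phi_2 = -1.3293
  -1.3293 phi_1 + 3.6072 phi_2 = -0.1149
Solve by Cramer's rule:
  det = gamma(0)^2 - gamma(1)^2 = (3.6072)^2 - (-1.3293)^2 = 13.01189184 - 1.76703849 = 11.24485335
  phi_hat_1 = [gamma(1) gamma(0) - gamma(1) gamma(2)] / det = [(-1.3293)(3.6072) - (-1.3293)(-0.1149)] / 11.24485335 = -4.94778753 / 11.24485335 = -0.44
  phi_hat_2 = [gamma(0) gamma(2) - gamma(1)^2] / det = [(3.6072)(-0.1149) - (-1.3293)^2] / 11.24485335 = -2.18150577 / 11.24485335 = -0.194
So phi_hat = [-0.4400, -0.1940].
Therefore phi_hat_2 = -0.1940.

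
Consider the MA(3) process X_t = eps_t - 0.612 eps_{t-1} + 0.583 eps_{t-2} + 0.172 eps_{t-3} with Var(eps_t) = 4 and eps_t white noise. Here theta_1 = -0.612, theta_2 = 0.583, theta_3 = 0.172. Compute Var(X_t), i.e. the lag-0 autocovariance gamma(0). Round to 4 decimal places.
\gamma(0) = 6.9761

For an MA(q) process X_t = eps_t + sum_i theta_i eps_{t-i} with
Var(eps_t) = sigma^2, the variance is
  gamma(0) = sigma^2 * (1 + sum_i theta_i^2).
  sum_i theta_i^2 = (-0.612)^2 + (0.583)^2 + (0.172)^2 = 0.374544 + 0.339889 + 0.029584 = 0.744017.
  gamma(0) = 4 * (1 + 0.744017) = 4 * 1.744017 = 6.976068, which rounds to 6.9761.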